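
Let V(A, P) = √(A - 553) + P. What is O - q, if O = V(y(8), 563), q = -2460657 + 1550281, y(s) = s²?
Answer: 910939 + I*√489 ≈ 9.1094e+5 + 22.113*I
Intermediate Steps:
q = -910376
V(A, P) = P + √(-553 + A) (V(A, P) = √(-553 + A) + P = P + √(-553 + A))
O = 563 + I*√489 (O = 563 + √(-553 + 8²) = 563 + √(-553 + 64) = 563 + √(-489) = 563 + I*√489 ≈ 563.0 + 22.113*I)
O - q = (563 + I*√489) - 1*(-910376) = (563 + I*√489) + 910376 = 910939 + I*√489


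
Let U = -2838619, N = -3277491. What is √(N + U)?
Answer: 13*I*√36190 ≈ 2473.1*I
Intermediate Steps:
√(N + U) = √(-3277491 - 2838619) = √(-6116110) = 13*I*√36190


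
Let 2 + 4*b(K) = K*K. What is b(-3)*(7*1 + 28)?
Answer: 245/4 ≈ 61.250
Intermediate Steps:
b(K) = -½ + K²/4 (b(K) = -½ + (K*K)/4 = -½ + K²/4)
b(-3)*(7*1 + 28) = (-½ + (¼)*(-3)²)*(7*1 + 28) = (-½ + (¼)*9)*(7 + 28) = (-½ + 9/4)*35 = (7/4)*35 = 245/4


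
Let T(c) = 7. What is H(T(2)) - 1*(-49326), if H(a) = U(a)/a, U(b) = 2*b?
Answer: 49328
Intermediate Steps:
H(a) = 2 (H(a) = (2*a)/a = 2)
H(T(2)) - 1*(-49326) = 2 - 1*(-49326) = 2 + 49326 = 49328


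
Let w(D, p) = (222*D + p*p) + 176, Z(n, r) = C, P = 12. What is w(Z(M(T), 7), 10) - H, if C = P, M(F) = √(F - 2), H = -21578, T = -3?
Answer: 24518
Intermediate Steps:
M(F) = √(-2 + F)
C = 12
Z(n, r) = 12
w(D, p) = 176 + p² + 222*D (w(D, p) = (222*D + p²) + 176 = (p² + 222*D) + 176 = 176 + p² + 222*D)
w(Z(M(T), 7), 10) - H = (176 + 10² + 222*12) - 1*(-21578) = (176 + 100 + 2664) + 21578 = 2940 + 21578 = 24518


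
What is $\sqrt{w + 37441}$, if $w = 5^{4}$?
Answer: $\sqrt{38066} \approx 195.1$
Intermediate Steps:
$w = 625$
$\sqrt{w + 37441} = \sqrt{625 + 37441} = \sqrt{38066}$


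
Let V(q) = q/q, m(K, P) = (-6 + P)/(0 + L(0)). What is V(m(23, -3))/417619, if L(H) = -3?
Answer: 1/417619 ≈ 2.3945e-6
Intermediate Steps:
m(K, P) = 2 - P/3 (m(K, P) = (-6 + P)/(0 - 3) = (-6 + P)/(-3) = (-6 + P)*(-⅓) = 2 - P/3)
V(q) = 1
V(m(23, -3))/417619 = 1/417619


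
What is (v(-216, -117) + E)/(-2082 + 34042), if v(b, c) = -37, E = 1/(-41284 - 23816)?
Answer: -2408701/2080596000 ≈ -0.0011577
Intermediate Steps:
E = -1/65100 (E = 1/(-65100) = -1/65100 ≈ -1.5361e-5)
(v(-216, -117) + E)/(-2082 + 34042) = (-37 - 1/65100)/(-2082 + 34042) = -2408701/65100/31960 = -2408701/65100*1/31960 = -2408701/2080596000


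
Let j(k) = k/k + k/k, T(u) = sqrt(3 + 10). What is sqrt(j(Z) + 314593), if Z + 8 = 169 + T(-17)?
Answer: 3*sqrt(34955) ≈ 560.89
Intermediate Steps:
T(u) = sqrt(13)
Z = 161 + sqrt(13) (Z = -8 + (169 + sqrt(13)) = 161 + sqrt(13) ≈ 164.61)
j(k) = 2 (j(k) = 1 + 1 = 2)
sqrt(j(Z) + 314593) = sqrt(2 + 314593) = sqrt(314595) = 3*sqrt(34955)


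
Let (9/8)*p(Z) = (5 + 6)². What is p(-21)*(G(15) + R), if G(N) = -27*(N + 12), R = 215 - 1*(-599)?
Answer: 82280/9 ≈ 9142.2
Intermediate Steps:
R = 814 (R = 215 + 599 = 814)
p(Z) = 968/9 (p(Z) = 8*(5 + 6)²/9 = (8/9)*11² = (8/9)*121 = 968/9)
G(N) = -324 - 27*N (G(N) = -27*(12 + N) = -324 - 27*N)
p(-21)*(G(15) + R) = 968*((-324 - 27*15) + 814)/9 = 968*((-324 - 405) + 814)/9 = 968*(-729 + 814)/9 = (968/9)*85 = 82280/9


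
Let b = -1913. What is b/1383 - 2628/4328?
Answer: -2978497/1496406 ≈ -1.9904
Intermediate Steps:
b/1383 - 2628/4328 = -1913/1383 - 2628/4328 = -1913*1/1383 - 2628*1/4328 = -1913/1383 - 657/1082 = -2978497/1496406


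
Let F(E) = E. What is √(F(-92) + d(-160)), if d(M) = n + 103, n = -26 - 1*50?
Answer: I*√65 ≈ 8.0623*I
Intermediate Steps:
n = -76 (n = -26 - 50 = -76)
d(M) = 27 (d(M) = -76 + 103 = 27)
√(F(-92) + d(-160)) = √(-92 + 27) = √(-65) = I*√65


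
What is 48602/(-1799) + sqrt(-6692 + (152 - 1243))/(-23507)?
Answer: -48602/1799 - I*sqrt(7783)/23507 ≈ -27.016 - 0.003753*I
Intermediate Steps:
48602/(-1799) + sqrt(-6692 + (152 - 1243))/(-23507) = 48602*(-1/1799) + sqrt(-6692 - 1091)*(-1/23507) = -48602/1799 + sqrt(-7783)*(-1/23507) = -48602/1799 + (I*sqrt(7783))*(-1/23507) = -48602/1799 - I*sqrt(7783)/23507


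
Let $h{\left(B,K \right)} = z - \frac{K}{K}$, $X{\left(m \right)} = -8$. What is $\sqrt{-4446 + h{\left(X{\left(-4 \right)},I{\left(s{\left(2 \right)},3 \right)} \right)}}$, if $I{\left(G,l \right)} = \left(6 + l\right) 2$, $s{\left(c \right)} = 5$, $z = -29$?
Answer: $2 i \sqrt{1119} \approx 66.903 i$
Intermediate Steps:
$I{\left(G,l \right)} = 12 + 2 l$
$h{\left(B,K \right)} = -30$ ($h{\left(B,K \right)} = -29 - \frac{K}{K} = -29 - 1 = -30$)
$\sqrt{-4446 + h{\left(X{\left(-4 \right)},I{\left(s{\left(2 \right)},3 \right)} \right)}} = \sqrt{-4446 - 30} = \sqrt{-4476} = 2 i \sqrt{1119}$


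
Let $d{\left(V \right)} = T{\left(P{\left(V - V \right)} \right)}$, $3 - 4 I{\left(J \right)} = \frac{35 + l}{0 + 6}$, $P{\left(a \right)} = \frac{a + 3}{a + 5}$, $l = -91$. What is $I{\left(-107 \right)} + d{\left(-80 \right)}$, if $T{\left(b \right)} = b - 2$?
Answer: $\frac{101}{60} \approx 1.6833$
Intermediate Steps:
$P{\left(a \right)} = \frac{3 + a}{5 + a}$
$I{\left(J \right)} = \frac{37}{12}$ ($I{\left(J \right)} = \frac{3}{4} - \frac{\left(35 - 91\right) \frac{1}{0 + 6}}{4} = \frac{3}{4} - \frac{\left(-56\right) \frac{1}{6}}{4} = \frac{3}{4} - - \frac{7}{3} = \frac{3}{4} + \frac{7}{3} = \frac{37}{12}$)
$T{\left(b \right)} = -2 + b$
$d{\left(V \right)} = - \frac{7}{5}$ ($d{\left(V \right)} = -2 + \frac{3 + \left(V - V\right)}{5 + \left(V - V\right)} = -2 + \frac{3 + 0}{5 + 0} = -2 + \frac{1}{5} \cdot 3 = -2 + \frac{3}{5} = - \frac{7}{5}$)
$I{\left(-107 \right)} + d{\left(-80 \right)} = \frac{37}{12} - \frac{7}{5} = \frac{101}{60}$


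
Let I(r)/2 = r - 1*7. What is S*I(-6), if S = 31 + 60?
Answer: -2366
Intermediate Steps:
S = 91
I(r) = -14 + 2*r (I(r) = 2*(r - 1*7) = 2*(r - 7) = 2*(-7 + r) = -14 + 2*r)
S*I(-6) = 91*(-14 + 2*(-6)) = 91*(-14 - 12) = 91*(-26) = -2366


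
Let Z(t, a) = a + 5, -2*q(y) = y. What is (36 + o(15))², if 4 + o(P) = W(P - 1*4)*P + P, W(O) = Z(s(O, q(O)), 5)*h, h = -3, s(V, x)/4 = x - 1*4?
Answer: 162409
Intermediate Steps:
q(y) = -y/2
s(V, x) = -16 + 4*x (s(V, x) = 4*(x - 1*4) = 4*(x - 4) = 4*(-4 + x) = -16 + 4*x)
Z(t, a) = 5 + a
W(O) = -30 (W(O) = (5 + 5)*(-3) = 10*(-3) = -30)
o(P) = -4 - 29*P (o(P) = -4 + (-30*P + P) = -4 - 29*P)
(36 + o(15))² = (36 + (-4 - 29*15))² = (36 + (-4 - 435))² = (36 - 439)² = (-403)² = 162409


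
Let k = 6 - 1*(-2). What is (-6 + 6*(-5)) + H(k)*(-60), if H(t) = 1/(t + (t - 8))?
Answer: -87/2 ≈ -43.500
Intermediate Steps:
k = 8 (k = 6 + 2 = 8)
H(t) = 1/(-8 + 2*t) (H(t) = 1/(t + (-8 + t)) = 1/(-8 + 2*t))
(-6 + 6*(-5)) + H(k)*(-60) = (-6 + 6*(-5)) + (1/(2*(-4 + 8)))*(-60) = (-6 - 30) + ((½)/4)*(-60) = -36 + ((½)*(¼))*(-60) = -36 + (⅛)*(-60) = -36 - 15/2 = -87/2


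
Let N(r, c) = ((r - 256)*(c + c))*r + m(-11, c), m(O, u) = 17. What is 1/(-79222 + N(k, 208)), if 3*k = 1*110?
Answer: -9/30822925 ≈ -2.9199e-7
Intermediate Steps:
k = 110/3 (k = (1*110)/3 = (1/3)*110 = 110/3 ≈ 36.667)
N(r, c) = 17 + 2*c*r*(-256 + r) (N(r, c) = ((r - 256)*(c + c))*r + 17 = ((-256 + r)*(2*c))*r + 17 = (2*c*(-256 + r))*r + 17 = 2*c*r*(-256 + r) + 17 = 17 + 2*c*r*(-256 + r))
1/(-79222 + N(k, 208)) = 1/(-79222 + (17 - 512*208*110/3 + 2*208*(110/3)**2)) = 1/(-79222 + (17 - 11714560/3 + 2*208*(12100/9))) = 1/(-79222 + (17 - 11714560/3 + 5033600/9)) = 1/(-79222 - 30109927/9) = 1/(-30822925/9) = -9/30822925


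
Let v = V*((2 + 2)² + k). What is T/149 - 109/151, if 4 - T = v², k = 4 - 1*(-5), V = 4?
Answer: -1525637/22499 ≈ -67.809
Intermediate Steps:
k = 9 (k = 4 + 5 = 9)
v = 100 (v = 4*((2 + 2)² + 9) = 4*(4² + 9) = 4*(16 + 9) = 4*25 = 100)
T = -9996 (T = 4 - 1*100² = 4 - 1*10000 = 4 - 10000 = -9996)
T/149 - 109/151 = -9996/149 - 109/151 = -1525637/22499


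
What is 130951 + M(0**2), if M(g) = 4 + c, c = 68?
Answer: 131023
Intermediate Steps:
M(g) = 72 (M(g) = 4 + 68 = 72)
130951 + M(0**2) = 130951 + 72 = 131023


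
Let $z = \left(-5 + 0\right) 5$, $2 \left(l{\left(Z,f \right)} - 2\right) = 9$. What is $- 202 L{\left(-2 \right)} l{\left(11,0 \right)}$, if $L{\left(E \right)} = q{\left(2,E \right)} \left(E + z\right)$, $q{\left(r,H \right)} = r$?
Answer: $70902$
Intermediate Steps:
$l{\left(Z,f \right)} = \frac{13}{2}$ ($l{\left(Z,f \right)} = 2 + \frac{1}{2} \cdot 9 = 2 + \frac{9}{2} = \frac{13}{2}$)
$z = -25$ ($z = \left(-5\right) 5 = -25$)
$L{\left(E \right)} = -50 + 2 E$ ($L{\left(E \right)} = 2 \left(E - 25\right) = 2 \left(-25 + E\right) = -50 + 2 E$)
$- 202 L{\left(-2 \right)} l{\left(11,0 \right)} = - 202 \left(-50 + 2 \left(-2\right)\right) \frac{13}{2} = - 202 \left(-50 - 4\right) \frac{13}{2} = \left(-202\right) \left(-54\right) \frac{13}{2} = 10908 \cdot \frac{13}{2} = 70902$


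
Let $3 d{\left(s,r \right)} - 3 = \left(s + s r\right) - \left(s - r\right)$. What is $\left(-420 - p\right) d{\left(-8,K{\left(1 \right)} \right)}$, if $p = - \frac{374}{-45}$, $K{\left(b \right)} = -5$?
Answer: $- \frac{732412}{135} \approx -5425.3$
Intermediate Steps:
$p = \frac{374}{45}$ ($p = \left(-374\right) \left(- \frac{1}{45}\right) = \frac{374}{45} \approx 8.3111$)
$d{\left(s,r \right)} = 1 + \frac{r}{3} + \frac{r s}{3}$ ($d{\left(s,r \right)} = 1 + \frac{\left(s + s r\right) - \left(s - r\right)}{3} = 1 + \frac{\left(s + r s\right) + \left(r - s\right)}{3} = 1 + \frac{r + r s}{3} = 1 + \left(\frac{r}{3} + \frac{r s}{3}\right) = 1 + \frac{r}{3} + \frac{r s}{3}$)
$\left(-420 - p\right) d{\left(-8,K{\left(1 \right)} \right)} = \left(-420 - \frac{374}{45}\right) \left(1 + \frac{1}{3} \left(-5\right) + \frac{1}{3} \left(-5\right) \left(-8\right)\right) = \left(-420 - \frac{374}{45}\right) \left(1 - \frac{5}{3} + \frac{40}{3}\right) = \left(- \frac{19274}{45}\right) \frac{38}{3} = - \frac{732412}{135}$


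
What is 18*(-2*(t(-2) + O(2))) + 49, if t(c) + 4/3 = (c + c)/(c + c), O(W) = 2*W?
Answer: -83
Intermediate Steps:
t(c) = -⅓ (t(c) = -4/3 + (c + c)/(c + c) = -4/3 + (2*c)/((2*c)) = -4/3 + (2*c)*(1/(2*c)) = -4/3 + 1 = -⅓)
18*(-2*(t(-2) + O(2))) + 49 = 18*(-2*(-⅓ + 2*2)) + 49 = 18*(-2*(-⅓ + 4)) + 49 = 18*(-2*11/3) + 49 = 18*(-22/3) + 49 = -132 + 49 = -83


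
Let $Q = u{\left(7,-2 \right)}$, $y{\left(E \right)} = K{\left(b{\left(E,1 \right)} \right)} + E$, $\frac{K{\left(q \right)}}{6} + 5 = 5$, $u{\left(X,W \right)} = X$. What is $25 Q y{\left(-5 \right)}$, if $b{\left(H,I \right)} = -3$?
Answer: $-875$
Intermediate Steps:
$K{\left(q \right)} = 0$ ($K{\left(q \right)} = -30 + 6 \cdot 5 = -30 + 30 = 0$)
$y{\left(E \right)} = E$ ($y{\left(E \right)} = 0 + E = E$)
$Q = 7$
$25 Q y{\left(-5 \right)} = 25 \cdot 7 \left(-5\right) = 175 \left(-5\right) = -875$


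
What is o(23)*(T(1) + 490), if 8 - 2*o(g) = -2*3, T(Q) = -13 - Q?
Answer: 3332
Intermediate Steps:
o(g) = 7 (o(g) = 4 - (-1)*3 = 4 - ½*(-6) = 4 + 3 = 7)
o(23)*(T(1) + 490) = 7*((-13 - 1*1) + 490) = 7*((-13 - 1) + 490) = 7*(-14 + 490) = 7*476 = 3332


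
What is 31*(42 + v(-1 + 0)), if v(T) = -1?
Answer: 1271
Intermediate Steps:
31*(42 + v(-1 + 0)) = 31*(42 - 1) = 31*41 = 1271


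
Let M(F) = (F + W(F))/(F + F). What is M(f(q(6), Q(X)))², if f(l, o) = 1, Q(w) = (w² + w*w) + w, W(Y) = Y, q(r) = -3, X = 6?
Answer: 1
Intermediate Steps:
Q(w) = w + 2*w² (Q(w) = (w² + w²) + w = 2*w² + w = w + 2*w²)
M(F) = 1 (M(F) = (F + F)/(F + F) = (2*F)/((2*F)) = (2*F)*(1/(2*F)) = 1)
M(f(q(6), Q(X)))² = 1² = 1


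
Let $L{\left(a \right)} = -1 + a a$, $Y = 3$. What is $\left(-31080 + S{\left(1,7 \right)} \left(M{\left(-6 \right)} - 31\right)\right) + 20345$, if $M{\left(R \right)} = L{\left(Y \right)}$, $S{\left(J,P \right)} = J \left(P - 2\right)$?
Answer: $-10850$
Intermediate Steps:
$S{\left(J,P \right)} = J \left(-2 + P\right)$
$L{\left(a \right)} = -1 + a^{2}$
$M{\left(R \right)} = 8$ ($M{\left(R \right)} = -1 + 3^{2} = -1 + 9 = 8$)
$\left(-31080 + S{\left(1,7 \right)} \left(M{\left(-6 \right)} - 31\right)\right) + 20345 = \left(-31080 + 1 \left(-2 + 7\right) \left(8 - 31\right)\right) + 20345 = \left(-31080 + 1 \cdot 5 \left(-23\right)\right) + 20345 = \left(-31080 + 5 \left(-23\right)\right) + 20345 = \left(-31080 - 115\right) + 20345 = -31195 + 20345 = -10850$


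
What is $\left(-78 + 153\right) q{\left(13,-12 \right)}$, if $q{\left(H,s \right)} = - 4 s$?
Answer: $3600$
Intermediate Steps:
$\left(-78 + 153\right) q{\left(13,-12 \right)} = \left(-78 + 153\right) \left(\left(-4\right) \left(-12\right)\right) = 75 \cdot 48 = 3600$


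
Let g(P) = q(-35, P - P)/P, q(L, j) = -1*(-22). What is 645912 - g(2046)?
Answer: 60069815/93 ≈ 6.4591e+5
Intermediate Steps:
q(L, j) = 22
g(P) = 22/P
645912 - g(2046) = 645912 - 22/2046 = 645912 - 1*1/93 = 645912 - 1/93 = 60069815/93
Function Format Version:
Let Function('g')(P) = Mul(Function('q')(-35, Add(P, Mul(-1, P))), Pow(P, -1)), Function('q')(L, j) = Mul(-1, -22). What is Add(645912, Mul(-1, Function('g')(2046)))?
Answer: Rational(60069815, 93) ≈ 6.4591e+5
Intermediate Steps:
Function('q')(L, j) = 22
Function('g')(P) = Mul(22, Pow(P, -1))
Add(645912, Mul(-1, Function('g')(2046))) = Add(645912, Mul(-1, Mul(22, Pow(2046, -1)))) = Add(645912, Mul(-1, Mul(22, Rational(1, 2046)))) = Add(645912, Mul(-1, Rational(1, 93))) = Add(645912, Rational(-1, 93)) = Rational(60069815, 93)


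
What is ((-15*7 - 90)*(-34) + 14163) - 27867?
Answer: -7074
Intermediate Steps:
((-15*7 - 90)*(-34) + 14163) - 27867 = ((-105 - 90)*(-34) + 14163) - 27867 = (-195*(-34) + 14163) - 27867 = (6630 + 14163) - 27867 = 20793 - 27867 = -7074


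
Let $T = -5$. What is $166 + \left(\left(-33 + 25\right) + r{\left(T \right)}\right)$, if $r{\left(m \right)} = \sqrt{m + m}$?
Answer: $158 + i \sqrt{10} \approx 158.0 + 3.1623 i$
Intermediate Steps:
$r{\left(m \right)} = \sqrt{2} \sqrt{m}$ ($r{\left(m \right)} = \sqrt{2 m} = \sqrt{2} \sqrt{m}$)
$166 + \left(\left(-33 + 25\right) + r{\left(T \right)}\right) = 166 + \left(\left(-33 + 25\right) + \sqrt{2} \sqrt{-5}\right) = 166 - \left(8 - \sqrt{2} i \sqrt{5}\right) = 166 - \left(8 - i \sqrt{10}\right) = 158 + i \sqrt{10}$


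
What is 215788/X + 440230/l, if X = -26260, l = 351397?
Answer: -16066704009/2306921305 ≈ -6.9646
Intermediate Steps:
215788/X + 440230/l = 215788/(-26260) + 440230/351397 = 215788*(-1/26260) + 440230*(1/351397) = -53947/6565 + 440230/351397 = -16066704009/2306921305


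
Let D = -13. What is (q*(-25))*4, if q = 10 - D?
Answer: -2300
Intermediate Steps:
q = 23 (q = 10 - 1*(-13) = 10 + 13 = 23)
(q*(-25))*4 = (23*(-25))*4 = -575*4 = -2300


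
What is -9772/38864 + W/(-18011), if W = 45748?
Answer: -69784063/24999268 ≈ -2.7914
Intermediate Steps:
-9772/38864 + W/(-18011) = -9772/38864 + 45748/(-18011) = -9772*1/38864 + 45748*(-1/18011) = -349/1388 - 45748/18011 = -69784063/24999268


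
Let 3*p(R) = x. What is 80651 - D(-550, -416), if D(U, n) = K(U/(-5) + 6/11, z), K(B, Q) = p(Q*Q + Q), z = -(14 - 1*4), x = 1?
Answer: 241952/3 ≈ 80651.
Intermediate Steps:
p(R) = 1/3 (p(R) = (1/3)*1 = 1/3)
z = -10 (z = -(14 - 4) = -1*10 = -10)
K(B, Q) = 1/3
D(U, n) = 1/3
80651 - D(-550, -416) = 80651 - 1*1/3 = 80651 - 1/3 = 241952/3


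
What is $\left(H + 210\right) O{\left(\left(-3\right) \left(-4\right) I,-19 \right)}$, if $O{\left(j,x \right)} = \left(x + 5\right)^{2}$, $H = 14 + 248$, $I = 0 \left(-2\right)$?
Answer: $92512$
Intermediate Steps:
$I = 0$
$H = 262$
$O{\left(j,x \right)} = \left(5 + x\right)^{2}$
$\left(H + 210\right) O{\left(\left(-3\right) \left(-4\right) I,-19 \right)} = \left(262 + 210\right) \left(5 - 19\right)^{2} = 472 \left(-14\right)^{2} = 472 \cdot 196 = 92512$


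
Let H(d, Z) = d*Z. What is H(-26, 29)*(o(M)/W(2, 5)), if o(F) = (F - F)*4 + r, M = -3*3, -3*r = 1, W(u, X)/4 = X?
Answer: 377/30 ≈ 12.567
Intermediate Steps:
W(u, X) = 4*X
r = -⅓ (r = -⅓*1 = -⅓ ≈ -0.33333)
M = -9
H(d, Z) = Z*d
o(F) = -⅓ (o(F) = (F - F)*4 - ⅓ = 0*4 - ⅓ = 0 - ⅓ = -⅓)
H(-26, 29)*(o(M)/W(2, 5)) = (29*(-26))*(-1/(3*(4*5))) = -(-754)/(3*20) = -754*(-1/60) = 377/30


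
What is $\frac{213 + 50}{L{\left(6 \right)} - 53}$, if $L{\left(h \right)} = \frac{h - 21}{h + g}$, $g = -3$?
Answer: $- \frac{263}{58} \approx -4.5345$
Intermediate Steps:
$L{\left(h \right)} = \frac{-21 + h}{-3 + h}$ ($L{\left(h \right)} = \frac{h - 21}{h - 3} = \frac{-21 + h}{-3 + h}$)
$\frac{213 + 50}{L{\left(6 \right)} - 53} = \frac{213 + 50}{\frac{-21 + 6}{-3 + 6} - 53} = \frac{263}{\frac{1}{3} \left(-15\right) - 53} = \frac{263}{-5 - 53} = \frac{263}{-58} = 263 \left(- \frac{1}{58}\right) = - \frac{263}{58}$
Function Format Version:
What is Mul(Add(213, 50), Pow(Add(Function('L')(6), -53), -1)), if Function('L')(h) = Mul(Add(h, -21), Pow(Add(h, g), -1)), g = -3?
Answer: Rational(-263, 58) ≈ -4.5345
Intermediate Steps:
Function('L')(h) = Mul(Pow(Add(-3, h), -1), Add(-21, h)) (Function('L')(h) = Mul(Add(h, -21), Pow(Add(h, -3), -1)) = Mul(Add(-21, h), Pow(Add(-3, h), -1)) = Mul(Pow(Add(-3, h), -1), Add(-21, h)))
Mul(Add(213, 50), Pow(Add(Function('L')(6), -53), -1)) = Mul(Add(213, 50), Pow(Add(Mul(Pow(Add(-3, 6), -1), Add(-21, 6)), -53), -1)) = Mul(263, Pow(Add(Mul(Pow(3, -1), -15), -53), -1)) = Mul(263, Pow(Add(Mul(Rational(1, 3), -15), -53), -1)) = Mul(263, Pow(Add(-5, -53), -1)) = Mul(263, Pow(-58, -1)) = Mul(263, Rational(-1, 58)) = Rational(-263, 58)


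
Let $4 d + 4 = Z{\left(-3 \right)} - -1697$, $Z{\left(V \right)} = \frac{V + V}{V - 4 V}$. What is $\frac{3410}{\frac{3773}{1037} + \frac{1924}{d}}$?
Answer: $\frac{17953135090}{43097777} \approx 416.57$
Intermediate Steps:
$Z{\left(V \right)} = - \frac{2}{3}$ ($Z{\left(V \right)} = \frac{2 V}{\left(-3\right) V} = 2 V \left(- \frac{1}{3 V}\right) = - \frac{2}{3}$)
$d = \frac{5077}{12}$ ($d = -1 + \frac{- \frac{2}{3} - -1697}{4} = -1 + \frac{- \frac{2}{3} + 1697}{4} = -1 + \frac{1}{4} \cdot \frac{5089}{3} = -1 + \frac{5089}{12} = \frac{5077}{12} \approx 423.08$)
$\frac{3410}{\frac{3773}{1037} + \frac{1924}{d}} = \frac{3410}{\frac{3773}{1037} + \frac{1924}{\frac{5077}{12}}} = \frac{3410}{3773 \cdot \frac{1}{1037} + 1924 \cdot \frac{12}{5077}} = \frac{3410}{\frac{3773}{1037} + \frac{23088}{5077}} = \frac{3410}{\frac{43097777}{5264849}} = 3410 \cdot \frac{5264849}{43097777} = \frac{17953135090}{43097777}$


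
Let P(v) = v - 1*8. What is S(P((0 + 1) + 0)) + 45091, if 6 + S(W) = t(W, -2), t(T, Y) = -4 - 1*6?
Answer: 45075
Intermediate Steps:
t(T, Y) = -10 (t(T, Y) = -4 - 6 = -10)
P(v) = -8 + v (P(v) = v - 8 = -8 + v)
S(W) = -16 (S(W) = -6 - 10 = -16)
S(P((0 + 1) + 0)) + 45091 = -16 + 45091 = 45075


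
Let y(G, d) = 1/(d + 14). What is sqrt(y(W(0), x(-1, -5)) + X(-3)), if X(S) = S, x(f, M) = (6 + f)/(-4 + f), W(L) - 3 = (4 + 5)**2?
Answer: I*sqrt(494)/13 ≈ 1.7097*I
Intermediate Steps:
W(L) = 84 (W(L) = 3 + (4 + 5)**2 = 3 + 9**2 = 3 + 81 = 84)
x(f, M) = (6 + f)/(-4 + f)
y(G, d) = 1/(14 + d)
sqrt(y(W(0), x(-1, -5)) + X(-3)) = sqrt(1/(14 + (6 - 1)/(-4 - 1)) - 3) = sqrt(1/(14 + 5/(-5)) - 3) = sqrt(1/(14 - 1/5*5) - 3) = sqrt(1/(14 - 1) - 3) = sqrt(1/13 - 3) = sqrt(-38/13) = I*sqrt(494)/13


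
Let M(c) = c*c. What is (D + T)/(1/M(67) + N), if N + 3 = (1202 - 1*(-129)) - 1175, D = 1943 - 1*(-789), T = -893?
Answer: 8255271/686818 ≈ 12.020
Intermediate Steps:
M(c) = c²
D = 2732 (D = 1943 + 789 = 2732)
N = 153 (N = -3 + ((1202 - 1*(-129)) - 1175) = -3 + ((1202 + 129) - 1175) = -3 + (1331 - 1175) = -3 + 156 = 153)
(D + T)/(1/M(67) + N) = (2732 - 893)/(1/(67²) + 153) = 1839/(1/4489 + 153) = 1839/(686818/4489) = 1839*(4489/686818) = 8255271/686818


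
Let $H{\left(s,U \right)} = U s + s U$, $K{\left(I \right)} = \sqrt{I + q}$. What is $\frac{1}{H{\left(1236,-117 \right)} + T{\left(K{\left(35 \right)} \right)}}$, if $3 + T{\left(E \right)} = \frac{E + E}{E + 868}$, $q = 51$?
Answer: $- \frac{108942844949}{31509212240937773} - \frac{868 \sqrt{86}}{31509212240937773} \approx -3.4575 \cdot 10^{-6}$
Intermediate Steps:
$K{\left(I \right)} = \sqrt{51 + I}$ ($K{\left(I \right)} = \sqrt{I + 51} = \sqrt{51 + I}$)
$T{\left(E \right)} = -3 + \frac{2 E}{868 + E}$ ($T{\left(E \right)} = -3 + \frac{E + E}{E + 868} = -3 + \frac{2 E}{868 + E}$)
$H{\left(s,U \right)} = 2 U s$ ($H{\left(s,U \right)} = U s + U s = 2 U s$)
$\frac{1}{H{\left(1236,-117 \right)} + T{\left(K{\left(35 \right)} \right)}} = \frac{1}{2 \left(-117\right) 1236 + \frac{-2604 - \sqrt{51 + 35}}{868 + \sqrt{51 + 35}}} = \frac{1}{-289224 + \frac{-2604 - \sqrt{86}}{868 + \sqrt{86}}}$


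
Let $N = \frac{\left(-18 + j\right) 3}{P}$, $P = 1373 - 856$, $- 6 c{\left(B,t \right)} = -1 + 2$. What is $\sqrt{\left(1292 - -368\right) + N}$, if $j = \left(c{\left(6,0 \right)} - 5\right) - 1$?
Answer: $\frac{\sqrt{1774649030}}{1034} \approx 40.741$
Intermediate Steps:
$c{\left(B,t \right)} = - \frac{1}{6}$ ($c{\left(B,t \right)} = - \frac{-1 + 2}{6} = \left(- \frac{1}{6}\right) 1 = - \frac{1}{6}$)
$P = 517$
$j = - \frac{37}{6}$ ($j = \left(- \frac{1}{6} - 5\right) - 1 = - \frac{31}{6} - 1 = - \frac{37}{6} \approx -6.1667$)
$N = - \frac{145}{1034}$ ($N = \frac{\left(-18 - \frac{37}{6}\right) 3}{517} = \left(- \frac{145}{6}\right) 3 \cdot \frac{1}{517} = \left(- \frac{145}{2}\right) \frac{1}{517} = - \frac{145}{1034} \approx -0.14023$)
$\sqrt{\left(1292 - -368\right) + N} = \sqrt{\left(1292 - -368\right) - \frac{145}{1034}} = \sqrt{\left(1292 + 368\right) - \frac{145}{1034}} = \sqrt{1660 - \frac{145}{1034}} = \sqrt{\frac{1716295}{1034}} = \frac{\sqrt{1774649030}}{1034}$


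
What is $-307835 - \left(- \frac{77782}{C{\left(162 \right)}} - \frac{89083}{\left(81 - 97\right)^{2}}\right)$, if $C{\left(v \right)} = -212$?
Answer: $- \frac{4176961929}{13568} \approx -3.0785 \cdot 10^{5}$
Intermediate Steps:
$-307835 - \left(- \frac{77782}{C{\left(162 \right)}} - \frac{89083}{\left(81 - 97\right)^{2}}\right) = -307835 - \left(- \frac{77782}{-212} - \frac{89083}{\left(81 - 97\right)^{2}}\right) = -307835 - \left(\left(-77782\right) \left(- \frac{1}{212}\right) - \frac{89083}{\left(-16\right)^{2}}\right) = -307835 - \left(\frac{38891}{106} - \frac{89083}{256}\right) = -307835 - \frac{256649}{13568} = - \frac{4176961929}{13568}$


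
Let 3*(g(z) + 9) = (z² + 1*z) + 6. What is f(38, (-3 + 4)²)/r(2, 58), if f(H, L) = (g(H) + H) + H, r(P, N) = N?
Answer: 563/58 ≈ 9.7069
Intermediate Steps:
g(z) = -7 + z/3 + z²/3 (g(z) = -9 + ((z² + 1*z) + 6)/3 = -9 + ((z² + z) + 6)/3 = -9 + ((z + z²) + 6)/3 = -9 + (6 + z + z²)/3 = -9 + (2 + z/3 + z²/3) = -7 + z/3 + z²/3)
f(H, L) = -7 + H²/3 + 7*H/3 (f(H, L) = ((-7 + H/3 + H²/3) + H) + H = (-7 + H²/3 + 4*H/3) + H = -7 + H²/3 + 7*H/3)
f(38, (-3 + 4)²)/r(2, 58) = (-7 + (⅓)*38² + (7/3)*38)/58 = (-7 + (⅓)*1444 + 266/3)*(1/58) = (-7 + 1444/3 + 266/3)*(1/58) = 563*(1/58) = 563/58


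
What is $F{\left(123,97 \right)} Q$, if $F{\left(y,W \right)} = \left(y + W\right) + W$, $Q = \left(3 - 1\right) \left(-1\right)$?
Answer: $-634$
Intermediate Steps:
$Q = -2$ ($Q = 2 \left(-1\right) = -2$)
$F{\left(y,W \right)} = y + 2 W$ ($F{\left(y,W \right)} = \left(W + y\right) + W = y + 2 W$)
$F{\left(123,97 \right)} Q = \left(123 + 2 \cdot 97\right) \left(-2\right) = \left(123 + 194\right) \left(-2\right) = 317 \left(-2\right) = -634$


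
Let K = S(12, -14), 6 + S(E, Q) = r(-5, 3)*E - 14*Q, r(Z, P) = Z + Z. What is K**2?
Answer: 4900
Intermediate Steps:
r(Z, P) = 2*Z
S(E, Q) = -6 - 14*Q - 10*E (S(E, Q) = -6 + ((2*(-5))*E - 14*Q) = -6 + (-10*E - 14*Q) = -6 + (-14*Q - 10*E) = -6 - 14*Q - 10*E)
K = 70 (K = -6 - 14*(-14) - 10*12 = -6 + 196 - 120 = 70)
K**2 = 70**2 = 4900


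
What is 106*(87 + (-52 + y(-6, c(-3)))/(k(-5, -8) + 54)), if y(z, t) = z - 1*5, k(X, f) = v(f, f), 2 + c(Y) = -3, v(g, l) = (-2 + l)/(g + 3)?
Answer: 36411/4 ≈ 9102.8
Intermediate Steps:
v(g, l) = (-2 + l)/(3 + g)
c(Y) = -5 (c(Y) = -2 - 3 = -5)
k(X, f) = (-2 + f)/(3 + f)
y(z, t) = -5 + z (y(z, t) = z - 5 = -5 + z)
106*(87 + (-52 + y(-6, c(-3)))/(k(-5, -8) + 54)) = 106*(87 + (-52 + (-5 - 6))/((-2 - 8)/(3 - 8) + 54)) = 106*(87 + (-52 - 11)/(-10/(-5) + 54)) = 106*(87 - 63/(-⅕*(-10) + 54)) = 106*(87 - 63/(2 + 54)) = 106*(87 - 63/56) = 106*(87 - 63*1/56) = 106*(87 - 9/8) = 106*(687/8) = 36411/4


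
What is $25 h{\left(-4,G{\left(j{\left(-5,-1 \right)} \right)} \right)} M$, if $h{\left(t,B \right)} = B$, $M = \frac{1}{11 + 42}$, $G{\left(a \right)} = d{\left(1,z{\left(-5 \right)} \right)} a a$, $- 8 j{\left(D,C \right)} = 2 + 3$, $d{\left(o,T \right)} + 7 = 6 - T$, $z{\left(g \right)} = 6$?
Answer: $- \frac{4375}{3392} \approx -1.2898$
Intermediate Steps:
$d{\left(o,T \right)} = -1 - T$ ($d{\left(o,T \right)} = -7 - \left(-6 + T\right) = -1 - T$)
$j{\left(D,C \right)} = - \frac{5}{8}$ ($j{\left(D,C \right)} = - \frac{2 + 3}{8} = \left(- \frac{1}{8}\right) 5 = - \frac{5}{8}$)
$G{\left(a \right)} = - 7 a^{2}$ ($G{\left(a \right)} = \left(-1 - 6\right) a a = - 7 a a = - 7 a^{2}$)
$M = \frac{1}{53} \approx 0.018868$
$25 h{\left(-4,G{\left(j{\left(-5,-1 \right)} \right)} \right)} M = 25 \left(- 7 \left(- \frac{5}{8}\right)^{2}\right) \frac{1}{53} = 25 \left(\left(-7\right) \frac{25}{64}\right) \frac{1}{53} = 25 \left(- \frac{175}{64}\right) \frac{1}{53} = \left(- \frac{4375}{64}\right) \frac{1}{53} = - \frac{4375}{3392}$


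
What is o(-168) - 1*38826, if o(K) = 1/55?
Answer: -2135429/55 ≈ -38826.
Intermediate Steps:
o(K) = 1/55
o(-168) - 1*38826 = 1/55 - 1*38826 = 1/55 - 38826 = -2135429/55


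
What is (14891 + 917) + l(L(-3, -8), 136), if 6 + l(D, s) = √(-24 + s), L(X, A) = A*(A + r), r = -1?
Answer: 15802 + 4*√7 ≈ 15813.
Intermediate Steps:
L(X, A) = A*(-1 + A) (L(X, A) = A*(A - 1) = A*(-1 + A))
l(D, s) = -6 + √(-24 + s)
(14891 + 917) + l(L(-3, -8), 136) = (14891 + 917) + (-6 + √(-24 + 136)) = 15808 + (-6 + √112) = 15808 + (-6 + 4*√7) = 15802 + 4*√7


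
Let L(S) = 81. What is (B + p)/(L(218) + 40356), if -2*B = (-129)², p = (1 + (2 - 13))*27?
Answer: -1909/8986 ≈ -0.21244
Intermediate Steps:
p = -270 (p = (1 - 11)*27 = -10*27 = -270)
B = -16641/2 (B = -½*(-129)² = -½*16641 = -16641/2 ≈ -8320.5)
(B + p)/(L(218) + 40356) = (-16641/2 - 270)/(81 + 40356) = -17181/2/40437 = -17181/2*1/40437 = -1909/8986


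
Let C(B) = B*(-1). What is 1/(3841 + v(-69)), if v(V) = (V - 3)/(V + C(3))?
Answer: 1/3842 ≈ 0.00026028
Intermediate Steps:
C(B) = -B
v(V) = 1 (v(V) = (V - 3)/(V - 1*3) = (-3 + V)/(V - 3) = (-3 + V)/(-3 + V) = 1)
1/(3841 + v(-69)) = 1/(3841 + 1) = 1/3842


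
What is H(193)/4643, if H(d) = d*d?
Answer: 37249/4643 ≈ 8.0226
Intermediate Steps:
H(d) = d²
H(193)/4643 = 193²/4643 = 37249*(1/4643) = 37249/4643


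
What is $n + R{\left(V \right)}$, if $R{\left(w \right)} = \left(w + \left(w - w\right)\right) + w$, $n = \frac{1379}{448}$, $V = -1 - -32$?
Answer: $\frac{4165}{64} \approx 65.078$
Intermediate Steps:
$V = 31$ ($V = -1 + 32 = 31$)
$n = \frac{197}{64}$ ($n = 1379 \cdot \frac{1}{448} = \frac{197}{64} \approx 3.0781$)
$R{\left(w \right)} = 2 w$ ($R{\left(w \right)} = \left(w + 0\right) + w = w + w = 2 w$)
$n + R{\left(V \right)} = \frac{197}{64} + 2 \cdot 31 = \frac{197}{64} + 62 = \frac{4165}{64}$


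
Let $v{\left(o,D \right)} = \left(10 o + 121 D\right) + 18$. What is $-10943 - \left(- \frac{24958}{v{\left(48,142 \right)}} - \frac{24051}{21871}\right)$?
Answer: $- \frac{2115230141471}{193339640} \approx -10940.0$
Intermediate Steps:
$v{\left(o,D \right)} = 18 + 10 o + 121 D$
$-10943 - \left(- \frac{24958}{v{\left(48,142 \right)}} - \frac{24051}{21871}\right) = -10943 - \left(- \frac{24958}{18 + 10 \cdot 48 + 121 \cdot 142} - \frac{24051}{21871}\right) = -10943 - \left(- \frac{24958}{18 + 480 + 17182} - \frac{24051}{21871}\right) = -10943 - \left(- \frac{24958}{17680} - \frac{24051}{21871}\right) = -10943 - \left(\left(-24958\right) \frac{1}{17680} - \frac{24051}{21871}\right) = -10943 - \left(- \frac{12479}{8840} - \frac{24051}{21871}\right) = -10943 - - \frac{485539049}{193339640} = -10943 + \frac{485539049}{193339640} = - \frac{2115230141471}{193339640}$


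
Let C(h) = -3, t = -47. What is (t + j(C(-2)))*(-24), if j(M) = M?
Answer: 1200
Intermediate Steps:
(t + j(C(-2)))*(-24) = (-47 - 3)*(-24) = -50*(-24) = 1200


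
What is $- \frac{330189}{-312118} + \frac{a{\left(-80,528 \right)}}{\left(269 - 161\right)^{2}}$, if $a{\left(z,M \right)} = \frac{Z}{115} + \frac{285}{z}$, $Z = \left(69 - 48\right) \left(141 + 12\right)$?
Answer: $\frac{1183406083549}{1116433601280} \approx 1.06$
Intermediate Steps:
$Z = 3213$ ($Z = 21 \cdot 153 = 3213$)
$a{\left(z,M \right)} = \frac{3213}{115} + \frac{285}{z}$
$- \frac{330189}{-312118} + \frac{a{\left(-80,528 \right)}}{\left(269 - 161\right)^{2}} = - \frac{330189}{-312118} + \frac{\frac{3213}{115} + \frac{285}{-80}}{\left(269 - 161\right)^{2}} = \left(-330189\right) \left(- \frac{1}{312118}\right) + \frac{\frac{3213}{115} + 285 \left(- \frac{1}{80}\right)}{108^{2}} = \frac{330189}{312118} + \frac{\frac{3213}{115} - \frac{57}{16}}{11664} = \frac{330189}{312118} + \frac{44853}{1840} \cdot \frac{1}{11664} = \frac{330189}{312118} + \frac{14951}{7153920} = \frac{1183406083549}{1116433601280}$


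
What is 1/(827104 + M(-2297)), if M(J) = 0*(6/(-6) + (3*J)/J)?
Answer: 1/827104 ≈ 1.2090e-6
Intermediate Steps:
M(J) = 0 (M(J) = 0*(6*(-⅙) + 3) = 0*(-1 + 3) = 0*2 = 0)
1/(827104 + M(-2297)) = 1/(827104 + 0) = 1/827104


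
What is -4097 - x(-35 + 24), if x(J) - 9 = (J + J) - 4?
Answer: -4080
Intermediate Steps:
x(J) = 5 + 2*J (x(J) = 9 + ((J + J) - 4) = 9 + (2*J - 4) = 9 + (-4 + 2*J) = 5 + 2*J)
-4097 - x(-35 + 24) = -4097 - (5 + 2*(-35 + 24)) = -4097 - (5 + 2*(-11)) = -4097 - (5 - 22) = -4097 - 1*(-17) = -4097 + 17 = -4080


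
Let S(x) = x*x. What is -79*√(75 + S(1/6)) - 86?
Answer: -86 - 79*√2701/6 ≈ -770.29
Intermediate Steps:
S(x) = x²
-79*√(75 + S(1/6)) - 86 = -79*√(75 + (1/6)²) - 86 = -79*√(75 + (⅙)²) - 86 = -79*√(75 + 1/36) - 86 = -79*√2701/6 - 86 = -86 - 79*√2701/6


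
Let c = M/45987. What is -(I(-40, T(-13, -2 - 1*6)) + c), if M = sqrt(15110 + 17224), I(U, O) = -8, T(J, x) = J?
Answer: 8 - sqrt(32334)/45987 ≈ 7.9961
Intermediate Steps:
M = sqrt(32334) ≈ 179.82
c = sqrt(32334)/45987 ≈ 0.0039102
-(I(-40, T(-13, -2 - 1*6)) + c) = -(-8 + sqrt(32334)/45987) = 8 - sqrt(32334)/45987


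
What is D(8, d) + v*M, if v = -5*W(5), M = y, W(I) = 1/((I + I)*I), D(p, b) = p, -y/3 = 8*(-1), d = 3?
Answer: 28/5 ≈ 5.6000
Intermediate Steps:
y = 24 (y = -24*(-1) = -3*(-8) = 24)
W(I) = 1/(2*I²) (W(I) = 1/(((2*I))*I) = (1/(2*I))/I = 1/(2*I²))
M = 24
v = -⅒ (v = -5/(2*5²) = -5/(2*25) = -5*1/50 = -⅒ ≈ -0.10000)
D(8, d) + v*M = 8 - ⅒*24 = 8 - 12/5 = 28/5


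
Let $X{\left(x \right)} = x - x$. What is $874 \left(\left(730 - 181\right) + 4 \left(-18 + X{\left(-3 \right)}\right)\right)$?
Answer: $416898$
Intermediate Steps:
$X{\left(x \right)} = 0$
$874 \left(\left(730 - 181\right) + 4 \left(-18 + X{\left(-3 \right)}\right)\right) = 874 \left(\left(730 - 181\right) + 4 \left(-18 + 0\right)\right) = 874 \left(\left(730 - 181\right) + 4 \left(-18\right)\right) = 874 \left(549 - 72\right) = 874 \cdot 477 = 416898$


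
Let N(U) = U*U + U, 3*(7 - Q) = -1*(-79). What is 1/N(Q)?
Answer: 9/3190 ≈ 0.0028213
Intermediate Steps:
Q = -58/3 (Q = 7 - (-1)*(-79)/3 = 7 - ⅓*79 = 7 - 79/3 = -58/3 ≈ -19.333)
N(U) = U + U² (N(U) = U² + U = U + U²)
1/N(Q) = 1/(-58*(1 - 58/3)/3) = 1/(-58/3*(-55/3)) = 1/(3190/9) = 9/3190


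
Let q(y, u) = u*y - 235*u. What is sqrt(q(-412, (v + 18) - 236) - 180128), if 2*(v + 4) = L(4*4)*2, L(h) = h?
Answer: I*sqrt(46846) ≈ 216.44*I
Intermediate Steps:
v = 12 (v = -4 + ((4*4)*2)/2 = -4 + (16*2)/2 = -4 + (1/2)*32 = -4 + 16 = 12)
q(y, u) = -235*u + u*y
sqrt(q(-412, (v + 18) - 236) - 180128) = sqrt(((12 + 18) - 236)*(-235 - 412) - 180128) = sqrt((30 - 236)*(-647) - 180128) = sqrt(-206*(-647) - 180128) = sqrt(133282 - 180128) = sqrt(-46846) = I*sqrt(46846)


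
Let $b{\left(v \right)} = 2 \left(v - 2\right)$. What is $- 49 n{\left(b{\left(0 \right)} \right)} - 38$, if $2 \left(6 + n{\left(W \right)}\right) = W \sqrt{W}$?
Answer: $256 + 196 i \approx 256.0 + 196.0 i$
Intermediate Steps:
$b{\left(v \right)} = -4 + 2 v$ ($b{\left(v \right)} = 2 \left(-2 + v\right) = -4 + 2 v$)
$n{\left(W \right)} = -6 + \frac{W^{\frac{3}{2}}}{2}$ ($n{\left(W \right)} = -6 + \frac{W \sqrt{W}}{2} = -6 + \frac{W^{\frac{3}{2}}}{2}$)
$- 49 n{\left(b{\left(0 \right)} \right)} - 38 = - 49 \left(-6 + \frac{\left(-4 + 2 \cdot 0\right)^{\frac{3}{2}}}{2}\right) - 38 = - 49 \left(-6 + \frac{\left(-4 + 0\right)^{\frac{3}{2}}}{2}\right) - 38 = - 49 \left(-6 + \frac{\left(-4\right)^{\frac{3}{2}}}{2}\right) - 38 = - 49 \left(-6 + \frac{\left(-8\right) i}{2}\right) - 38 = - 49 \left(-6 - 4 i\right) - 38 = \left(294 + 196 i\right) - 38 = 256 + 196 i$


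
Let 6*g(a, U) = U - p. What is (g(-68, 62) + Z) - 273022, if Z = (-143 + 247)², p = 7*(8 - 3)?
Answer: -524403/2 ≈ -2.6220e+5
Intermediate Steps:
p = 35 (p = 7*5 = 35)
Z = 10816 (Z = 104² = 10816)
g(a, U) = -35/6 + U/6 (g(a, U) = (U - 1*35)/6 = (U - 35)/6 = (-35 + U)/6 = -35/6 + U/6)
(g(-68, 62) + Z) - 273022 = ((-35/6 + (⅙)*62) + 10816) - 273022 = ((-35/6 + 31/3) + 10816) - 273022 = (9/2 + 10816) - 273022 = 21641/2 - 273022 = -524403/2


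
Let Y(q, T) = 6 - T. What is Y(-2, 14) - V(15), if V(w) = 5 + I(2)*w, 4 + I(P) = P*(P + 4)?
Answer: -133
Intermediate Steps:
I(P) = -4 + P*(4 + P) (I(P) = -4 + P*(P + 4) = -4 + P*(4 + P))
V(w) = 5 + 8*w (V(w) = 5 + (-4 + 2**2 + 4*2)*w = 5 + (-4 + 4 + 8)*w = 5 + 8*w)
Y(-2, 14) - V(15) = (6 - 1*14) - (5 + 8*15) = (6 - 14) - (5 + 120) = -8 - 1*125 = -8 - 125 = -133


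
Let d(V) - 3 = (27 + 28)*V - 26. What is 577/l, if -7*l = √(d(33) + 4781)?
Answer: -577*√6573/939 ≈ -49.819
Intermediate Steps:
d(V) = -23 + 55*V (d(V) = 3 + ((27 + 28)*V - 26) = 3 + (55*V - 26) = 3 + (-26 + 55*V) = -23 + 55*V)
l = -√6573/7 (l = -√((-23 + 55*33) + 4781)/7 = -√((-23 + 1815) + 4781)/7 = -√(1792 + 4781)/7 = -√6573/7 ≈ -11.582)
577/l = 577/((-√6573/7)) = 577*(-√6573/939) = -577*√6573/939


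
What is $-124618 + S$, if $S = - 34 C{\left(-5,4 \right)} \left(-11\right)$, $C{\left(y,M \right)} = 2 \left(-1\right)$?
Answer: $-125366$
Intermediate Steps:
$C{\left(y,M \right)} = -2$
$S = -748$ ($S = \left(-34\right) \left(-2\right) \left(-11\right) = 68 \left(-11\right) = -748$)
$-124618 + S = -124618 - 748 = -125366$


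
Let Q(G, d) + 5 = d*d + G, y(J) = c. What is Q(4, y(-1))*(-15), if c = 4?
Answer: -225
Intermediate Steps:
y(J) = 4
Q(G, d) = -5 + G + d² (Q(G, d) = -5 + (d*d + G) = -5 + (d² + G) = -5 + (G + d²) = -5 + G + d²)
Q(4, y(-1))*(-15) = (-5 + 4 + 4²)*(-15) = (-5 + 4 + 16)*(-15) = 15*(-15) = -225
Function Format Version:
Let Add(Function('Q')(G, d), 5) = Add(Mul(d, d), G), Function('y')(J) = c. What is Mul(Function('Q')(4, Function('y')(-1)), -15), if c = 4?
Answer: -225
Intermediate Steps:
Function('y')(J) = 4
Function('Q')(G, d) = Add(-5, G, Pow(d, 2)) (Function('Q')(G, d) = Add(-5, Add(Mul(d, d), G)) = Add(-5, Add(Pow(d, 2), G)) = Add(-5, Add(G, Pow(d, 2))) = Add(-5, G, Pow(d, 2)))
Mul(Function('Q')(4, Function('y')(-1)), -15) = Mul(Add(-5, 4, Pow(4, 2)), -15) = Mul(Add(-5, 4, 16), -15) = Mul(15, -15) = -225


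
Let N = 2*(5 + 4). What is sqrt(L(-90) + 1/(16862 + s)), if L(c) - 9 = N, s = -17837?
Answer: 2*sqrt(256659)/195 ≈ 5.1961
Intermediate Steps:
N = 18 (N = 2*9 = 18)
L(c) = 27 (L(c) = 9 + 18 = 27)
sqrt(L(-90) + 1/(16862 + s)) = sqrt(27 + 1/(16862 - 17837)) = sqrt(27 + 1/(-975)) = sqrt(27 - 1/975) = sqrt(26324/975) = 2*sqrt(256659)/195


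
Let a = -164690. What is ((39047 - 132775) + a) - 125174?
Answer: -383592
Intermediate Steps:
((39047 - 132775) + a) - 125174 = ((39047 - 132775) - 164690) - 125174 = (-93728 - 164690) - 125174 = -258418 - 125174 = -383592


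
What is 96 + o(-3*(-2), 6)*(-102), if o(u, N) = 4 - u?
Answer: 300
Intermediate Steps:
96 + o(-3*(-2), 6)*(-102) = 96 + (4 - (-3)*(-2))*(-102) = 96 + (4 - 1*6)*(-102) = 96 + (4 - 6)*(-102) = 96 - 2*(-102) = 96 + 204 = 300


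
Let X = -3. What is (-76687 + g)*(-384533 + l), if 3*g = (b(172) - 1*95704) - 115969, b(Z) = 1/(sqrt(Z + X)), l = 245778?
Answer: 796806276455/39 ≈ 2.0431e+10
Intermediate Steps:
b(Z) = 1/sqrt(-3 + Z) (b(Z) = 1/(sqrt(Z - 3)) = 1/(sqrt(-3 + Z)) = 1/sqrt(-3 + Z))
g = -2751748/39 (g = ((1/sqrt(-3 + 172) - 1*95704) - 115969)/3 = ((1/sqrt(169) - 95704) - 115969)/3 = ((1/13 - 95704) - 115969)/3 = (-1244151/13 - 115969)/3 = (1/3)*(-2751748/13) = -2751748/39 ≈ -70558.)
(-76687 + g)*(-384533 + l) = (-76687 - 2751748/39)*(-384533 + 245778) = -5742541/39*(-138755) = 796806276455/39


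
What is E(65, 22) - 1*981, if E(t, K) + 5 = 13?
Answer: -973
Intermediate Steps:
E(t, K) = 8 (E(t, K) = -5 + 13 = 8)
E(65, 22) - 1*981 = 8 - 1*981 = 8 - 981 = -973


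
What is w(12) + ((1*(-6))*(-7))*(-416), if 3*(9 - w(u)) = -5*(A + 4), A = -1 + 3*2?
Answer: -17448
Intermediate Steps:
A = 5 (A = -1 + 6 = 5)
w(u) = 24 (w(u) = 9 - (-5)*(5 + 4)/3 = 9 - (-5)*9/3 = 9 - ⅓*(-45) = 9 + 15 = 24)
w(12) + ((1*(-6))*(-7))*(-416) = 24 + ((1*(-6))*(-7))*(-416) = 24 - 6*(-7)*(-416) = 24 + 42*(-416) = 24 - 17472 = -17448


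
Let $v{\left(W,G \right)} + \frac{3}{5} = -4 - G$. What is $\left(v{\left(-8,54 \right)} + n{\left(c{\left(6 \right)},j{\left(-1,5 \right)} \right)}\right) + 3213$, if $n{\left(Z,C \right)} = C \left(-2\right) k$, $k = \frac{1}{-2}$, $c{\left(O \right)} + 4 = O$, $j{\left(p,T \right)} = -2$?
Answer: $\frac{15762}{5} \approx 3152.4$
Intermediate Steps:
$c{\left(O \right)} = -4 + O$
$v{\left(W,G \right)} = - \frac{23}{5} - G$ ($v{\left(W,G \right)} = - \frac{3}{5} - \left(4 + G\right) = - \frac{23}{5} - G$)
$k = - \frac{1}{2} \approx -0.5$
$n{\left(Z,C \right)} = C$ ($n{\left(Z,C \right)} = C \left(-2\right) \left(- \frac{1}{2}\right) = - 2 C \left(- \frac{1}{2}\right) = C$)
$\left(v{\left(-8,54 \right)} + n{\left(c{\left(6 \right)},j{\left(-1,5 \right)} \right)}\right) + 3213 = \left(\left(- \frac{23}{5} - 54\right) - 2\right) + 3213 = \left(- \frac{293}{5} - 2\right) + 3213 = - \frac{303}{5} + 3213 = \frac{15762}{5}$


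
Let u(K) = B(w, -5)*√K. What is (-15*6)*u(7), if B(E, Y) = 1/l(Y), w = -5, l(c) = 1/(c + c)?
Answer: 900*√7 ≈ 2381.2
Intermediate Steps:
l(c) = 1/(2*c)
B(E, Y) = 2*Y (B(E, Y) = 1/(1/(2*Y)) = 2*Y)
u(K) = -10*√K (u(K) = (2*(-5))*√K = -10*√K)
(-15*6)*u(7) = (-15*6)*(-10*√7) = -(-900)*√7 = 900*√7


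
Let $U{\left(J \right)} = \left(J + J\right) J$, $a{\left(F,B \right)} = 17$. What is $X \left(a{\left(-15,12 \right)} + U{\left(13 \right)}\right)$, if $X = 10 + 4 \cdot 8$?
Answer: $14910$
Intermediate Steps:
$U{\left(J \right)} = 2 J^{2}$ ($U{\left(J \right)} = 2 J J = 2 J^{2}$)
$X = 42$ ($X = 10 + 32 = 42$)
$X \left(a{\left(-15,12 \right)} + U{\left(13 \right)}\right) = 42 \left(17 + 2 \cdot 13^{2}\right) = 42 \left(17 + 2 \cdot 169\right) = 42 \left(17 + 338\right) = 42 \cdot 355 = 14910$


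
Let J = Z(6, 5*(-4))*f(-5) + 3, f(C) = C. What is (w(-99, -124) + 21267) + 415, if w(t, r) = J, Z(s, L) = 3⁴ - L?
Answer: 21180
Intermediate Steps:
Z(s, L) = 81 - L
J = -502 (J = (81 - 5*(-4))*(-5) + 3 = (81 - 1*(-20))*(-5) + 3 = (81 + 20)*(-5) + 3 = 101*(-5) + 3 = -505 + 3 = -502)
w(t, r) = -502
(w(-99, -124) + 21267) + 415 = (-502 + 21267) + 415 = 20765 + 415 = 21180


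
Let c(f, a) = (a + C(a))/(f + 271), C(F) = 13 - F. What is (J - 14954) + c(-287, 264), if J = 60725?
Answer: 732323/16 ≈ 45770.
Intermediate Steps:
c(f, a) = 13/(271 + f) (c(f, a) = (a + (13 - a))/(f + 271) = 13/(271 + f))
(J - 14954) + c(-287, 264) = (60725 - 14954) + 13/(271 - 287) = 45771 + 13/(-16) = 45771 + 13*(-1/16) = 45771 - 13/16 = 732323/16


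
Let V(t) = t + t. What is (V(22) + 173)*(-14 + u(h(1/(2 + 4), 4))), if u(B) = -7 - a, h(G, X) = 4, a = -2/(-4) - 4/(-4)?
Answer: -9765/2 ≈ -4882.5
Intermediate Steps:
a = 3/2 (a = -2*(-¼) - 4*(-¼) = ½ + 1 = 3/2 ≈ 1.5000)
V(t) = 2*t
u(B) = -17/2 (u(B) = -7 - 1*3/2 = -7 - 3/2 = -17/2)
(V(22) + 173)*(-14 + u(h(1/(2 + 4), 4))) = (2*22 + 173)*(-14 - 17/2) = (44 + 173)*(-45/2) = 217*(-45/2) = -9765/2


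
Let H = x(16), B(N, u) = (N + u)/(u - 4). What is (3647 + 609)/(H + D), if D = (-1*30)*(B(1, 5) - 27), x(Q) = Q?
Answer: 112/17 ≈ 6.5882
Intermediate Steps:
B(N, u) = (N + u)/(-4 + u)
D = 630 (D = (-1*30)*((1 + 5)/(-4 + 5) - 27) = -30*(6/1 - 27) = -30*(1*6 - 27) = -30*(6 - 27) = -30*(-21) = 630)
H = 16
(3647 + 609)/(H + D) = (3647 + 609)/(16 + 630) = 4256/646 = 4256*(1/646) = 112/17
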